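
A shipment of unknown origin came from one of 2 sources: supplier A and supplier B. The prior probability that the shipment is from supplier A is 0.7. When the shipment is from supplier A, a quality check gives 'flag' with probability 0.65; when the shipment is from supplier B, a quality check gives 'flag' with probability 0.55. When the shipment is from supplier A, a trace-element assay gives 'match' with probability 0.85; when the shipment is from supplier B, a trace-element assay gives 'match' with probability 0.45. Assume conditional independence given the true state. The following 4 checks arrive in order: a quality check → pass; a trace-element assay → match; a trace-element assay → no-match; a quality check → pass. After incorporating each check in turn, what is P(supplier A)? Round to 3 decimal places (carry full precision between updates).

After a quality check='pass': P(supplier A) = 0.35·0.7000 / (0.35·0.7000 + 0.45·0.3000) ≈ 0.6447
After a trace-element assay='match': P(supplier A) = 0.85·0.6447 / (0.85·0.6447 + 0.45·0.3553) ≈ 0.7742
After a trace-element assay='no-match': P(supplier A) = 0.15·0.7742 / (0.15·0.7742 + 0.55·0.2258) ≈ 0.4832
After a quality check='pass': P(supplier A) = 0.35·0.4832 / (0.35·0.4832 + 0.45·0.5168) ≈ 0.4210

0.421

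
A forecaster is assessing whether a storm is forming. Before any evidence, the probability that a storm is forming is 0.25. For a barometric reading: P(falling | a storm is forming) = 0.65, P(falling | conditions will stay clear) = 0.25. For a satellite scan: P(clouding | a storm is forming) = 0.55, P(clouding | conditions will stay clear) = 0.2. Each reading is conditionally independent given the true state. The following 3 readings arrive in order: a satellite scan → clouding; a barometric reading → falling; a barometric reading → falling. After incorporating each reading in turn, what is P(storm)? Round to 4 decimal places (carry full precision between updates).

0.8610

Each posterior becomes the prior for the next update.
After a satellite scan='clouding': P(storm) = 0.55·0.2500 / (0.55·0.2500 + 0.2·0.7500) ≈ 0.4783
After a barometric reading='falling': P(storm) = 0.65·0.4783 / (0.65·0.4783 + 0.25·0.5217) ≈ 0.7044
After a barometric reading='falling': P(storm) = 0.65·0.7044 / (0.65·0.7044 + 0.25·0.2956) ≈ 0.8610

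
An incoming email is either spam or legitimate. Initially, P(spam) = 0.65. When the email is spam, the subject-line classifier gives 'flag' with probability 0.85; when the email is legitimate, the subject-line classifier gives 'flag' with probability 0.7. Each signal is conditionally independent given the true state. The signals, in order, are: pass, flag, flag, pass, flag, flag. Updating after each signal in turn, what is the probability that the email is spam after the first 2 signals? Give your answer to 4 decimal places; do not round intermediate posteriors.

After 'pass': P(spam) = 0.15·0.6500 / (0.15·0.6500 + 0.3·0.3500) ≈ 0.4815
After 'flag': P(spam) = 0.85·0.4815 / (0.85·0.4815 + 0.7·0.5185) ≈ 0.5300

0.5300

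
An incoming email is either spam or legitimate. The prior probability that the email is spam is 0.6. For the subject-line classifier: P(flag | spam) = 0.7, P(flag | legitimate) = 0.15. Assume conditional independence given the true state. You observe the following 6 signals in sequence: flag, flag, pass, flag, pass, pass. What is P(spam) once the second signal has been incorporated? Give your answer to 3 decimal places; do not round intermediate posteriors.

0.970

After 'flag': P(spam) = 0.7·0.6000 / (0.7·0.6000 + 0.15·0.4000) ≈ 0.8750
After 'flag': P(spam) = 0.7·0.8750 / (0.7·0.8750 + 0.15·0.1250) ≈ 0.9703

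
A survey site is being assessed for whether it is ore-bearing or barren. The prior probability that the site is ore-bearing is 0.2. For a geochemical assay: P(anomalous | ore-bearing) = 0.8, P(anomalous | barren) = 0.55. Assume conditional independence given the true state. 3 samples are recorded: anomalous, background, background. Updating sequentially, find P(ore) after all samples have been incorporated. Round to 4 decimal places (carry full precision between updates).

0.0670

After 'anomalous': P(ore) = 0.8·0.2000 / (0.8·0.2000 + 0.55·0.8000) ≈ 0.2667
After 'background': P(ore) = 0.2·0.2667 / (0.2·0.2667 + 0.45·0.7333) ≈ 0.1391
After 'background': P(ore) = 0.2·0.1391 / (0.2·0.1391 + 0.45·0.8609) ≈ 0.0670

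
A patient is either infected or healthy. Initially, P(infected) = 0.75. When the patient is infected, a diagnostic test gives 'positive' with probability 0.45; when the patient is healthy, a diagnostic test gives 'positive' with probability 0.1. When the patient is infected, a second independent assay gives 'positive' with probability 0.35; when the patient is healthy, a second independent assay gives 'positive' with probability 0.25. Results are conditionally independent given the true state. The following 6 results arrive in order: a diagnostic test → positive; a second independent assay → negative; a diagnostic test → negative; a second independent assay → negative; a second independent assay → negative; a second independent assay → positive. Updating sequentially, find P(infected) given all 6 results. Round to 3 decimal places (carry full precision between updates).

After a diagnostic test='positive': P(infected) = 0.45·0.7500 / (0.45·0.7500 + 0.1·0.2500) ≈ 0.9310
After a second independent assay='negative': P(infected) = 0.65·0.9310 / (0.65·0.9310 + 0.75·0.0690) ≈ 0.9213
After a diagnostic test='negative': P(infected) = 0.55·0.9213 / (0.55·0.9213 + 0.9·0.0787) ≈ 0.8773
After a second independent assay='negative': P(infected) = 0.65·0.8773 / (0.65·0.8773 + 0.75·0.1227) ≈ 0.8610
After a second independent assay='negative': P(infected) = 0.65·0.8610 / (0.65·0.8610 + 0.75·0.1390) ≈ 0.8430
After a second independent assay='positive': P(infected) = 0.35·0.8430 / (0.35·0.8430 + 0.25·0.1570) ≈ 0.8826

0.883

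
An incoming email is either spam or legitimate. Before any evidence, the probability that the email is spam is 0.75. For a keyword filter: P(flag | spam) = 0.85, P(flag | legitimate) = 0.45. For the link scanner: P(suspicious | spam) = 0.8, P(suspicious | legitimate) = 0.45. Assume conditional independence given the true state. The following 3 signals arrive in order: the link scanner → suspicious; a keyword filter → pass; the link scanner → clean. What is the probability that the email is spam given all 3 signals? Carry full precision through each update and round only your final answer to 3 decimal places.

0.346

After the link scanner='suspicious': P(spam) = 0.8·0.7500 / (0.8·0.7500 + 0.45·0.2500) ≈ 0.8421
After a keyword filter='pass': P(spam) = 0.15·0.8421 / (0.15·0.8421 + 0.55·0.1579) ≈ 0.5926
After the link scanner='clean': P(spam) = 0.2·0.5926 / (0.2·0.5926 + 0.55·0.4074) ≈ 0.3459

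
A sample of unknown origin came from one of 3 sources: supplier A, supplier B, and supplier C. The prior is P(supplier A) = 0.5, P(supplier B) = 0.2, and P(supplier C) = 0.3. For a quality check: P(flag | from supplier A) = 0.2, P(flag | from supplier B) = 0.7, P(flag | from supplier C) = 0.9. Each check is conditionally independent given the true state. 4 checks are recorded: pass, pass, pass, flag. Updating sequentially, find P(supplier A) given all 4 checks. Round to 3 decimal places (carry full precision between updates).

Apply Bayes' rule sequentially, carrying P(supplier A) forward.
After 'pass': normaliser = 0.8·0.5000 + 0.3·0.2000 + 0.1·0.3000; P(supplier A) ≈ 0.8163, P(supplier B) ≈ 0.1224, P(supplier C) ≈ 0.0612
After 'pass': normaliser = 0.8·0.8163 + 0.3·0.1224 + 0.1·0.0612; P(supplier A) ≈ 0.9384, P(supplier B) ≈ 0.0528, P(supplier C) ≈ 0.0088
After 'pass': normaliser = 0.8·0.9384 + 0.3·0.0528 + 0.1·0.0088; P(supplier A) ≈ 0.9782, P(supplier B) ≈ 0.0206, P(supplier C) ≈ 0.0011
After 'flag': normaliser = 0.2·0.9782 + 0.7·0.0206 + 0.9·0.0011; P(supplier A) ≈ 0.9267, P(supplier B) ≈ 0.0684, P(supplier C) ≈ 0.0049

0.927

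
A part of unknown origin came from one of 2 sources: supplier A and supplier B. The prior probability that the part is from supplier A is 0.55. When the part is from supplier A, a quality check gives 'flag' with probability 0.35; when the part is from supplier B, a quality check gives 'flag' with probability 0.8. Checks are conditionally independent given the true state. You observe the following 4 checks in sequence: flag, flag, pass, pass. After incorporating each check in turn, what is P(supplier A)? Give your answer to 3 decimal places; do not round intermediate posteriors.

Apply Bayes' rule sequentially, carrying P(supplier A) forward.
After 'flag': P(supplier A) = 0.35·0.5500 / (0.35·0.5500 + 0.8·0.4500) ≈ 0.3484
After 'flag': P(supplier A) = 0.35·0.3484 / (0.35·0.3484 + 0.8·0.6516) ≈ 0.1896
After 'pass': P(supplier A) = 0.65·0.1896 / (0.65·0.1896 + 0.2·0.8104) ≈ 0.4319
After 'pass': P(supplier A) = 0.65·0.4319 / (0.65·0.4319 + 0.2·0.5681) ≈ 0.7119

0.712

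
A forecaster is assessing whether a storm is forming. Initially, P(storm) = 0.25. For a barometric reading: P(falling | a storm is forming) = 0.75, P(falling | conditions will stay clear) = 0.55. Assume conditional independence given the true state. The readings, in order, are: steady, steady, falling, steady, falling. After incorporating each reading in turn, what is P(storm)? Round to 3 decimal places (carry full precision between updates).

After 'steady': P(storm) = 0.25·0.2500 / (0.25·0.2500 + 0.45·0.7500) ≈ 0.1562
After 'steady': P(storm) = 0.25·0.1562 / (0.25·0.1562 + 0.45·0.8438) ≈ 0.0933
After 'falling': P(storm) = 0.75·0.0933 / (0.75·0.0933 + 0.55·0.9067) ≈ 0.1230
After 'steady': P(storm) = 0.25·0.1230 / (0.25·0.1230 + 0.45·0.8770) ≈ 0.0723
After 'falling': P(storm) = 0.75·0.0723 / (0.75·0.0723 + 0.55·0.9277) ≈ 0.0961

0.096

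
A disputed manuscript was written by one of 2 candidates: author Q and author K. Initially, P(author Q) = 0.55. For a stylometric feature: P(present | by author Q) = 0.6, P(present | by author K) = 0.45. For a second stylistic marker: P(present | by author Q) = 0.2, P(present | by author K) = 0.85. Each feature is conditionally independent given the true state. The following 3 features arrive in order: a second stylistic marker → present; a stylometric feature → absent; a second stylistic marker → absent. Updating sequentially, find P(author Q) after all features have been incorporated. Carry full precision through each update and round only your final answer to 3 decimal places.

0.527

Apply Bayes' rule sequentially, carrying P(author Q) forward.
After a second stylistic marker='present': P(author Q) = 0.2·0.5500 / (0.2·0.5500 + 0.85·0.4500) ≈ 0.2234
After a stylometric feature='absent': P(author Q) = 0.4·0.2234 / (0.4·0.2234 + 0.55·0.7766) ≈ 0.1730
After a second stylistic marker='absent': P(author Q) = 0.8·0.1730 / (0.8·0.1730 + 0.15·0.8270) ≈ 0.5273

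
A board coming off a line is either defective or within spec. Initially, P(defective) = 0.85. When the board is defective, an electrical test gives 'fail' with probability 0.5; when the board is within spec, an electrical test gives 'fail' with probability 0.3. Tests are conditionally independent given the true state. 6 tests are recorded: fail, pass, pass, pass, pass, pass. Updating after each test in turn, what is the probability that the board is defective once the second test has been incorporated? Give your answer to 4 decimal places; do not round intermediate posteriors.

0.8709

After 'fail': P(defective) = 0.5·0.8500 / (0.5·0.8500 + 0.3·0.1500) ≈ 0.9043
After 'pass': P(defective) = 0.5·0.9043 / (0.5·0.9043 + 0.7·0.0957) ≈ 0.8709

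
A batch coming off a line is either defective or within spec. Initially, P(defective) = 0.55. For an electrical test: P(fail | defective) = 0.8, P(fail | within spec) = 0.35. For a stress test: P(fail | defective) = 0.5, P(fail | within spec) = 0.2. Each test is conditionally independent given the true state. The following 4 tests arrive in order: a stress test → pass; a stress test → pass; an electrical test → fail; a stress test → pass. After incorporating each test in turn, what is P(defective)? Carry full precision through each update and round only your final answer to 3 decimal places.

0.405

After a stress test='pass': P(defective) = 0.5·0.5500 / (0.5·0.5500 + 0.8·0.4500) ≈ 0.4331
After a stress test='pass': P(defective) = 0.5·0.4331 / (0.5·0.4331 + 0.8·0.5669) ≈ 0.3231
After an electrical test='fail': P(defective) = 0.8·0.3231 / (0.8·0.3231 + 0.35·0.6769) ≈ 0.5218
After a stress test='pass': P(defective) = 0.5·0.5218 / (0.5·0.5218 + 0.8·0.4782) ≈ 0.4055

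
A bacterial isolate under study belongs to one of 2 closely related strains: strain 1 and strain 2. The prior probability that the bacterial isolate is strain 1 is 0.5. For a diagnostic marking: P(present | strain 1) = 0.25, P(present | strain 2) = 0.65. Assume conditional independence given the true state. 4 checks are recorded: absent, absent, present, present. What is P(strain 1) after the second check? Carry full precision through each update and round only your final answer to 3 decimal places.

After 'absent': P(strain 1) = 0.75·0.5000 / (0.75·0.5000 + 0.35·0.5000) ≈ 0.6818
After 'absent': P(strain 1) = 0.75·0.6818 / (0.75·0.6818 + 0.35·0.3182) ≈ 0.8212

0.821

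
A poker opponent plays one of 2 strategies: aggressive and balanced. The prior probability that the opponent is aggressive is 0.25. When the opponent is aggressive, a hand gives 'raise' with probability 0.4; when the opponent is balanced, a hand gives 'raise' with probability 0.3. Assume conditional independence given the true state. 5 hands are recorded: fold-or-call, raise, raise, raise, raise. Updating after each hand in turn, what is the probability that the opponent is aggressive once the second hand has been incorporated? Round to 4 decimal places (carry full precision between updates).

After 'fold-or-call': P(aggressive) = 0.6·0.2500 / (0.6·0.2500 + 0.7·0.7500) ≈ 0.2222
After 'raise': P(aggressive) = 0.4·0.2222 / (0.4·0.2222 + 0.3·0.7778) ≈ 0.2759

0.2759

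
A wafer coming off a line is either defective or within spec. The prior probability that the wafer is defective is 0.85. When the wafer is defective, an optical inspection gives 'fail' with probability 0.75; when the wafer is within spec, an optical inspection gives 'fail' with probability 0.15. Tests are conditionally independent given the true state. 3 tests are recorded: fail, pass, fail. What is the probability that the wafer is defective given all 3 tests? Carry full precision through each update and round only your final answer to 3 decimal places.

0.977

After 'fail': P(defective) = 0.75·0.8500 / (0.75·0.8500 + 0.15·0.1500) ≈ 0.9659
After 'pass': P(defective) = 0.25·0.9659 / (0.25·0.9659 + 0.85·0.0341) ≈ 0.8929
After 'fail': P(defective) = 0.75·0.8929 / (0.75·0.8929 + 0.15·0.1071) ≈ 0.9766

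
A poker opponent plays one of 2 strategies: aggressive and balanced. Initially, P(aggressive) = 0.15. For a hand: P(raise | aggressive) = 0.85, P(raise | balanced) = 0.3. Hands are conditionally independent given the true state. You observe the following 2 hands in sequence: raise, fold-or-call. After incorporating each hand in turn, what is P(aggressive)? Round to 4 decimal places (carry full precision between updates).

0.0968

After 'raise': P(aggressive) = 0.85·0.1500 / (0.85·0.1500 + 0.3·0.8500) ≈ 0.3333
After 'fold-or-call': P(aggressive) = 0.15·0.3333 / (0.15·0.3333 + 0.7·0.6667) ≈ 0.0968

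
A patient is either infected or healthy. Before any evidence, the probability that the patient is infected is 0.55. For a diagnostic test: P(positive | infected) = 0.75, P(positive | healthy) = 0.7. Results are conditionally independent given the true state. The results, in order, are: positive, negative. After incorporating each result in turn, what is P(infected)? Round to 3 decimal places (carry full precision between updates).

After 'positive': P(infected) = 0.75·0.5500 / (0.75·0.5500 + 0.7·0.4500) ≈ 0.5670
After 'negative': P(infected) = 0.25·0.5670 / (0.25·0.5670 + 0.3·0.4330) ≈ 0.5218

0.522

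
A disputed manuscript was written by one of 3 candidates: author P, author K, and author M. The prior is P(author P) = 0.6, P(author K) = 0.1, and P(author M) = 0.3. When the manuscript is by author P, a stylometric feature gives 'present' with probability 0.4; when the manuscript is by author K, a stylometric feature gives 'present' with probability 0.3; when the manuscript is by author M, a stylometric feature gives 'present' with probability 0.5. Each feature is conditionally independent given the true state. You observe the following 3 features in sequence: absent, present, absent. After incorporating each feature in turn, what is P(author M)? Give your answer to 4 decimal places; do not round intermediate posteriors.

After 'absent': normaliser = 0.6·0.6000 + 0.7·0.1000 + 0.5·0.3000; P(author P) ≈ 0.6207, P(author K) ≈ 0.1207, P(author M) ≈ 0.2586
After 'present': normaliser = 0.4·0.6207 + 0.3·0.1207 + 0.5·0.2586; P(author P) ≈ 0.6000, P(author K) ≈ 0.0875, P(author M) ≈ 0.3125
After 'absent': normaliser = 0.6·0.6000 + 0.7·0.0875 + 0.5·0.3125; P(author P) ≈ 0.6234, P(author K) ≈ 0.1061, P(author M) ≈ 0.2706

0.2706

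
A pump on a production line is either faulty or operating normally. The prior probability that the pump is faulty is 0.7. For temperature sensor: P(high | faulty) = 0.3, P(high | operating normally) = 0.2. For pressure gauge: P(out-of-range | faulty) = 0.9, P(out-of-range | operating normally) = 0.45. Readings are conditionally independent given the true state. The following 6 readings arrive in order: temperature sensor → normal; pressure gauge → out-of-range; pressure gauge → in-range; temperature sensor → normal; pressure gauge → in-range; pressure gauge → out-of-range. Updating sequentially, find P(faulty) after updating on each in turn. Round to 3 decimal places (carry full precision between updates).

After temperature sensor='normal': P(faulty) = 0.7·0.7000 / (0.7·0.7000 + 0.8·0.3000) ≈ 0.6712
After pressure gauge='out-of-range': P(faulty) = 0.9·0.6712 / (0.9·0.6712 + 0.45·0.3288) ≈ 0.8033
After pressure gauge='in-range': P(faulty) = 0.1·0.8033 / (0.1·0.8033 + 0.55·0.1967) ≈ 0.4261
After temperature sensor='normal': P(faulty) = 0.7·0.4261 / (0.7·0.4261 + 0.8·0.5739) ≈ 0.3938
After pressure gauge='in-range': P(faulty) = 0.1·0.3938 / (0.1·0.3938 + 0.55·0.6062) ≈ 0.1056
After pressure gauge='out-of-range': P(faulty) = 0.9·0.1056 / (0.9·0.1056 + 0.45·0.8944) ≈ 0.1911

0.191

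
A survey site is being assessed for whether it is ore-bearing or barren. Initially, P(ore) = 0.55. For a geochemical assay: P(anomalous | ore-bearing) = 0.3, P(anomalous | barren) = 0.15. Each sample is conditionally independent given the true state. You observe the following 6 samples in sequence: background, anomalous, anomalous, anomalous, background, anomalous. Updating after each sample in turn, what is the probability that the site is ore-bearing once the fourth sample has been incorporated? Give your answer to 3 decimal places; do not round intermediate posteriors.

After 'background': P(ore) = 0.7·0.5500 / (0.7·0.5500 + 0.85·0.4500) ≈ 0.5016
After 'anomalous': P(ore) = 0.3·0.5016 / (0.3·0.5016 + 0.15·0.4984) ≈ 0.6681
After 'anomalous': P(ore) = 0.3·0.6681 / (0.3·0.6681 + 0.15·0.3319) ≈ 0.8010
After 'anomalous': P(ore) = 0.3·0.8010 / (0.3·0.8010 + 0.15·0.1990) ≈ 0.8895

0.890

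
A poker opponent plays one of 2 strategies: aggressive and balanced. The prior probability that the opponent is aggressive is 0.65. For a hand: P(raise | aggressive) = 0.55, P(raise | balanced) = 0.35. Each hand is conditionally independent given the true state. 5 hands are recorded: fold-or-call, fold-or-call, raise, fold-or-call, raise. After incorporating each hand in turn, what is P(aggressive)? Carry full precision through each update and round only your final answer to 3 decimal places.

After 'fold-or-call': P(aggressive) = 0.45·0.6500 / (0.45·0.6500 + 0.65·0.3500) ≈ 0.5625
After 'fold-or-call': P(aggressive) = 0.45·0.5625 / (0.45·0.5625 + 0.65·0.4375) ≈ 0.4709
After 'raise': P(aggressive) = 0.55·0.4709 / (0.55·0.4709 + 0.35·0.5291) ≈ 0.5831
After 'fold-or-call': P(aggressive) = 0.45·0.5831 / (0.45·0.5831 + 0.65·0.4169) ≈ 0.4920
After 'raise': P(aggressive) = 0.55·0.4920 / (0.55·0.4920 + 0.35·0.5080) ≈ 0.6034

0.603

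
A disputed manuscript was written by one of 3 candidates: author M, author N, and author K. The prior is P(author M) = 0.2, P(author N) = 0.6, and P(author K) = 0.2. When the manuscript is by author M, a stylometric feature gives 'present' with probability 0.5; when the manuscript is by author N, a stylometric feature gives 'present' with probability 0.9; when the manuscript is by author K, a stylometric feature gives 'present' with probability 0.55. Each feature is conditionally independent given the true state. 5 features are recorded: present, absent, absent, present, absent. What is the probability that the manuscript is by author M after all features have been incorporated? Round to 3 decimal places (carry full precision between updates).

Apply Bayes' rule sequentially, carrying P(author M) forward.
After 'present': normaliser = 0.5·0.2000 + 0.9·0.6000 + 0.55·0.2000; P(author M) ≈ 0.1333, P(author N) ≈ 0.7200, P(author K) ≈ 0.1467
After 'absent': normaliser = 0.5·0.1333 + 0.1·0.7200 + 0.45·0.1467; P(author M) ≈ 0.3257, P(author N) ≈ 0.3518, P(author K) ≈ 0.3225
After 'absent': normaliser = 0.5·0.3257 + 0.1·0.3518 + 0.45·0.3225; P(author M) ≈ 0.4746, P(author N) ≈ 0.1025, P(author K) ≈ 0.4229
After 'present': normaliser = 0.5·0.4746 + 0.9·0.1025 + 0.55·0.4229; P(author M) ≈ 0.4221, P(author N) ≈ 0.1641, P(author K) ≈ 0.4137
After 'absent': normaliser = 0.5·0.4221 + 0.1·0.1641 + 0.45·0.4137; P(author M) ≈ 0.5102, P(author N) ≈ 0.0397, P(author K) ≈ 0.4501

0.510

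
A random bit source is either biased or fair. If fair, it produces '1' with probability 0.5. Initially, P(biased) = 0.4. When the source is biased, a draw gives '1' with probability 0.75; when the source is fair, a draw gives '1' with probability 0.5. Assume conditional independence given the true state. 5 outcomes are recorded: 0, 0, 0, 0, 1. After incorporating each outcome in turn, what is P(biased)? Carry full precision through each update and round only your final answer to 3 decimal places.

0.059

After '0': P(biased) = 0.25·0.4000 / (0.25·0.4000 + 0.5·0.6000) ≈ 0.2500
After '0': P(biased) = 0.25·0.2500 / (0.25·0.2500 + 0.5·0.7500) ≈ 0.1429
After '0': P(biased) = 0.25·0.1429 / (0.25·0.1429 + 0.5·0.8571) ≈ 0.0769
After '0': P(biased) = 0.25·0.0769 / (0.25·0.0769 + 0.5·0.9231) ≈ 0.0400
After '1': P(biased) = 0.75·0.0400 / (0.75·0.0400 + 0.5·0.9600) ≈ 0.0588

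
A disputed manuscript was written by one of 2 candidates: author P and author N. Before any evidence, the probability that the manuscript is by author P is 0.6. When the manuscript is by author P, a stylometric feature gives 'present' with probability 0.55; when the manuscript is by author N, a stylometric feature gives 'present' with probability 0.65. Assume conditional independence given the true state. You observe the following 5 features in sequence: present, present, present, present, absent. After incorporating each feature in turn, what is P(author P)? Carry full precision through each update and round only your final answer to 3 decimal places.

0.497

Apply Bayes' rule sequentially, carrying P(author P) forward.
After 'present': P(author P) = 0.55·0.6000 / (0.55·0.6000 + 0.65·0.4000) ≈ 0.5593
After 'present': P(author P) = 0.55·0.5593 / (0.55·0.5593 + 0.65·0.4407) ≈ 0.5178
After 'present': P(author P) = 0.55·0.5178 / (0.55·0.5178 + 0.65·0.4822) ≈ 0.4761
After 'present': P(author P) = 0.55·0.4761 / (0.55·0.4761 + 0.65·0.5239) ≈ 0.4347
After 'absent': P(author P) = 0.45·0.4347 / (0.45·0.4347 + 0.35·0.5653) ≈ 0.4971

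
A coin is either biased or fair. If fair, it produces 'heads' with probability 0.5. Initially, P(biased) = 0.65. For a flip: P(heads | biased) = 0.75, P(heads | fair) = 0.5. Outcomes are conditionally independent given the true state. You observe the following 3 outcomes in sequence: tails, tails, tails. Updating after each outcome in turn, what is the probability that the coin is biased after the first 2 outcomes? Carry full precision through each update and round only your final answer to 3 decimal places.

After 'tails': P(biased) = 0.25·0.6500 / (0.25·0.6500 + 0.5·0.3500) ≈ 0.4815
After 'tails': P(biased) = 0.25·0.4815 / (0.25·0.4815 + 0.5·0.5185) ≈ 0.3171

0.317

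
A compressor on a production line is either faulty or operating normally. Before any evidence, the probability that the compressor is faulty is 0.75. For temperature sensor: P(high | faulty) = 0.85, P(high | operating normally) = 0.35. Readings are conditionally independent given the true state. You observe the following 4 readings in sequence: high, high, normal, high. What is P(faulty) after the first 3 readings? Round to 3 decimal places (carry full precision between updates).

Each posterior becomes the prior for the next update.
After 'high': P(faulty) = 0.85·0.7500 / (0.85·0.7500 + 0.35·0.2500) ≈ 0.8793
After 'high': P(faulty) = 0.85·0.8793 / (0.85·0.8793 + 0.35·0.1207) ≈ 0.9465
After 'normal': P(faulty) = 0.15·0.9465 / (0.15·0.9465 + 0.65·0.0535) ≈ 0.8033

0.803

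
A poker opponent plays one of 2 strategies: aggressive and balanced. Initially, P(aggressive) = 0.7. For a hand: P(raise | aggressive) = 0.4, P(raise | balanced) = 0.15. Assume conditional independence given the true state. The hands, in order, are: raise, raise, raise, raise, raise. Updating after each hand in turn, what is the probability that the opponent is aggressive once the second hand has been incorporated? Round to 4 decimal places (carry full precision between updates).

After 'raise': P(aggressive) = 0.4·0.7000 / (0.4·0.7000 + 0.15·0.3000) ≈ 0.8615
After 'raise': P(aggressive) = 0.4·0.8615 / (0.4·0.8615 + 0.15·0.1385) ≈ 0.9432

0.9432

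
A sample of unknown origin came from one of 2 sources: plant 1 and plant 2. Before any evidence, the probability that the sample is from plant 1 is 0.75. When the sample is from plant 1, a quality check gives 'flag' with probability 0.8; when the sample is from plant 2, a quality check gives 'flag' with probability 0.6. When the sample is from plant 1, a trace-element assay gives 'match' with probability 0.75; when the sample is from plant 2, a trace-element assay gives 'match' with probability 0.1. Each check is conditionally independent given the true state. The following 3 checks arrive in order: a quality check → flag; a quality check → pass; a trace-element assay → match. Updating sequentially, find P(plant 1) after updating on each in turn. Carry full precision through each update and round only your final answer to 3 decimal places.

Each posterior becomes the prior for the next update.
After a quality check='flag': P(plant 1) = 0.8·0.7500 / (0.8·0.7500 + 0.6·0.2500) ≈ 0.8000
After a quality check='pass': P(plant 1) = 0.2·0.8000 / (0.2·0.8000 + 0.4·0.2000) ≈ 0.6667
After a trace-element assay='match': P(plant 1) = 0.75·0.6667 / (0.75·0.6667 + 0.1·0.3333) ≈ 0.9375

0.938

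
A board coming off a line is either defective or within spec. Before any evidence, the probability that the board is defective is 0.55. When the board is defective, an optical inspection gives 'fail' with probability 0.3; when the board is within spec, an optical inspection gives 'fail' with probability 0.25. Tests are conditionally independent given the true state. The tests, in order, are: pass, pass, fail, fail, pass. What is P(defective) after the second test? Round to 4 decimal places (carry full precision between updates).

After 'pass': P(defective) = 0.7·0.5500 / (0.7·0.5500 + 0.75·0.4500) ≈ 0.5329
After 'pass': P(defective) = 0.7·0.5329 / (0.7·0.5329 + 0.75·0.4671) ≈ 0.5157

0.5157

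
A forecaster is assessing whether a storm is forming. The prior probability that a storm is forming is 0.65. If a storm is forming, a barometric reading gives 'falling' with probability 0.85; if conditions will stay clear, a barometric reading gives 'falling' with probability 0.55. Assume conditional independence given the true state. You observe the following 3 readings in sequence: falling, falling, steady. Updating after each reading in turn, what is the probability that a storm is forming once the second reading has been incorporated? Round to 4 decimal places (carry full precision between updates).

0.8160

Each posterior becomes the prior for the next update.
After 'falling': P(storm) = 0.85·0.6500 / (0.85·0.6500 + 0.55·0.3500) ≈ 0.7416
After 'falling': P(storm) = 0.85·0.7416 / (0.85·0.7416 + 0.55·0.2584) ≈ 0.8160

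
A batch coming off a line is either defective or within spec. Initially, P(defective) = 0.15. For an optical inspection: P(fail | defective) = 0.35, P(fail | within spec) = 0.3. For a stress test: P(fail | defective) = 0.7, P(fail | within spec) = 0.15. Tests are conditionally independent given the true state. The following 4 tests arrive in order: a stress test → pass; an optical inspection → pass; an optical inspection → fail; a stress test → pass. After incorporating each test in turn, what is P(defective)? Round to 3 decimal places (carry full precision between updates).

0.023

Apply Bayes' rule sequentially, carrying P(defective) forward.
After a stress test='pass': P(defective) = 0.3·0.1500 / (0.3·0.1500 + 0.85·0.8500) ≈ 0.0586
After an optical inspection='pass': P(defective) = 0.65·0.0586 / (0.65·0.0586 + 0.7·0.9414) ≈ 0.0547
After an optical inspection='fail': P(defective) = 0.35·0.0547 / (0.35·0.0547 + 0.3·0.9453) ≈ 0.0632
After a stress test='pass': P(defective) = 0.3·0.0632 / (0.3·0.0632 + 0.85·0.9368) ≈ 0.0233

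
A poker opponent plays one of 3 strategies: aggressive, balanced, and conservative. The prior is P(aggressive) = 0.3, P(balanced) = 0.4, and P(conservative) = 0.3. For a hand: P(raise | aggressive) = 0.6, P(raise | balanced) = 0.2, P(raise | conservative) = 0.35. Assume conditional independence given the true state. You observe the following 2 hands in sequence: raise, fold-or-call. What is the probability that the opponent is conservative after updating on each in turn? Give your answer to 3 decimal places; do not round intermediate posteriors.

0.334

After 'raise': normaliser = 0.6·0.3000 + 0.2·0.4000 + 0.35·0.3000; P(aggressive) ≈ 0.4932, P(balanced) ≈ 0.2192, P(conservative) ≈ 0.2877
After 'fold-or-call': normaliser = 0.4·0.4932 + 0.8·0.2192 + 0.65·0.2877; P(aggressive) ≈ 0.3525, P(balanced) ≈ 0.3133, P(conservative) ≈ 0.3341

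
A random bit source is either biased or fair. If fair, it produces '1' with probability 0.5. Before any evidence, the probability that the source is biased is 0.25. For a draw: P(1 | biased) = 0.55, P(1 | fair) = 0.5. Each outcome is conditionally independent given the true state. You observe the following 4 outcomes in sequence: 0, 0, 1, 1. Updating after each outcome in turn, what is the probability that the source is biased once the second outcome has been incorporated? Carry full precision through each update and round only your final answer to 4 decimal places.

0.2126

After '0': P(biased) = 0.45·0.2500 / (0.45·0.2500 + 0.5·0.7500) ≈ 0.2308
After '0': P(biased) = 0.45·0.2308 / (0.45·0.2308 + 0.5·0.7692) ≈ 0.2126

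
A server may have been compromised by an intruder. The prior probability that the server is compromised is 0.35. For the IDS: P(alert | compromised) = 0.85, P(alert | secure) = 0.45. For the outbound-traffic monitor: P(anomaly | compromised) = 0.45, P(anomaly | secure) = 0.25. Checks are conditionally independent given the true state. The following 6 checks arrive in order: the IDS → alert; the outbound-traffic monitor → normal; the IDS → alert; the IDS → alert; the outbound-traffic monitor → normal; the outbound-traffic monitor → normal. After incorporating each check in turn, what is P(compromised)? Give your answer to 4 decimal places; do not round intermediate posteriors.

Each posterior becomes the prior for the next update.
After the IDS='alert': P(compromised) = 0.85·0.3500 / (0.85·0.3500 + 0.45·0.6500) ≈ 0.5042
After the outbound-traffic monitor='normal': P(compromised) = 0.55·0.5042 / (0.55·0.5042 + 0.75·0.4958) ≈ 0.4272
After the IDS='alert': P(compromised) = 0.85·0.4272 / (0.85·0.4272 + 0.45·0.5728) ≈ 0.5849
After the IDS='alert': P(compromised) = 0.85·0.5849 / (0.85·0.5849 + 0.45·0.4151) ≈ 0.7269
After the outbound-traffic monitor='normal': P(compromised) = 0.55·0.7269 / (0.55·0.7269 + 0.75·0.2731) ≈ 0.6612
After the outbound-traffic monitor='normal': P(compromised) = 0.55·0.6612 / (0.55·0.6612 + 0.75·0.3388) ≈ 0.5887

0.5887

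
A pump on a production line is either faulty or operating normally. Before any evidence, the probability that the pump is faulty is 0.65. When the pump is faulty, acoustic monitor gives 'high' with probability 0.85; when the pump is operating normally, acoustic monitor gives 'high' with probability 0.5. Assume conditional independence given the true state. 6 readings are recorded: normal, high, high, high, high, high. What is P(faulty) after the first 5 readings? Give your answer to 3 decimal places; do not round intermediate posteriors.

0.823

After 'normal': P(faulty) = 0.15·0.6500 / (0.15·0.6500 + 0.5·0.3500) ≈ 0.3578
After 'high': P(faulty) = 0.85·0.3578 / (0.85·0.3578 + 0.5·0.6422) ≈ 0.4864
After 'high': P(faulty) = 0.85·0.4864 / (0.85·0.4864 + 0.5·0.5136) ≈ 0.6169
After 'high': P(faulty) = 0.85·0.6169 / (0.85·0.6169 + 0.5·0.3831) ≈ 0.7324
After 'high': P(faulty) = 0.85·0.7324 / (0.85·0.7324 + 0.5·0.2676) ≈ 0.8231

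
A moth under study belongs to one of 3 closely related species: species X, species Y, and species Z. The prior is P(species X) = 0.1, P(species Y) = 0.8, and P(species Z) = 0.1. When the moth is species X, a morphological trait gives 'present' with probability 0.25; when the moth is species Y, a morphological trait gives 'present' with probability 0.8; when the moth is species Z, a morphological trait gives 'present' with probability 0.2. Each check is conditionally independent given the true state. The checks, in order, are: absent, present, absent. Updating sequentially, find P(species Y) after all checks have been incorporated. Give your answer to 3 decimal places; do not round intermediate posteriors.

After 'absent': normaliser = 0.75·0.1000 + 0.2·0.8000 + 0.8·0.1000; P(species X) ≈ 0.2381, P(species Y) ≈ 0.5079, P(species Z) ≈ 0.2540
After 'present': normaliser = 0.25·0.2381 + 0.8·0.5079 + 0.2·0.2540; P(species X) ≈ 0.1152, P(species Y) ≈ 0.7865, P(species Z) ≈ 0.0983
After 'absent': normaliser = 0.75·0.1152 + 0.2·0.7865 + 0.8·0.0983; P(species X) ≈ 0.2680, P(species Y) ≈ 0.4880, P(species Z) ≈ 0.2440

0.488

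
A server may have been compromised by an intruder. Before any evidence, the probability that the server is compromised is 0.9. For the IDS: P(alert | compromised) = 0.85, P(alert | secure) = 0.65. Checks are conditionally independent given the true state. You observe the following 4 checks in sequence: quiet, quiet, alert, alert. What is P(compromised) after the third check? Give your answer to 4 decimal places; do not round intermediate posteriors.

0.6837

Each posterior becomes the prior for the next update.
After 'quiet': P(compromised) = 0.15·0.9000 / (0.15·0.9000 + 0.35·0.1000) ≈ 0.7941
After 'quiet': P(compromised) = 0.15·0.7941 / (0.15·0.7941 + 0.35·0.2059) ≈ 0.6231
After 'alert': P(compromised) = 0.85·0.6231 / (0.85·0.6231 + 0.65·0.3769) ≈ 0.6837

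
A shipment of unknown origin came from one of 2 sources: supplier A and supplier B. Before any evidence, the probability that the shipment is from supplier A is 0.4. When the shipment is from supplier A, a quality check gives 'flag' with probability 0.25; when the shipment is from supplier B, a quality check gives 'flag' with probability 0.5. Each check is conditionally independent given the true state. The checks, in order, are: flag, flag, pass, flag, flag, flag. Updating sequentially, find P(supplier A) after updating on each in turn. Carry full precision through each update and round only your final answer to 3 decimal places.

0.030

After 'flag': P(supplier A) = 0.25·0.4000 / (0.25·0.4000 + 0.5·0.6000) ≈ 0.2500
After 'flag': P(supplier A) = 0.25·0.2500 / (0.25·0.2500 + 0.5·0.7500) ≈ 0.1429
After 'pass': P(supplier A) = 0.75·0.1429 / (0.75·0.1429 + 0.5·0.8571) ≈ 0.2000
After 'flag': P(supplier A) = 0.25·0.2000 / (0.25·0.2000 + 0.5·0.8000) ≈ 0.1111
After 'flag': P(supplier A) = 0.25·0.1111 / (0.25·0.1111 + 0.5·0.8889) ≈ 0.0588
After 'flag': P(supplier A) = 0.25·0.0588 / (0.25·0.0588 + 0.5·0.9412) ≈ 0.0303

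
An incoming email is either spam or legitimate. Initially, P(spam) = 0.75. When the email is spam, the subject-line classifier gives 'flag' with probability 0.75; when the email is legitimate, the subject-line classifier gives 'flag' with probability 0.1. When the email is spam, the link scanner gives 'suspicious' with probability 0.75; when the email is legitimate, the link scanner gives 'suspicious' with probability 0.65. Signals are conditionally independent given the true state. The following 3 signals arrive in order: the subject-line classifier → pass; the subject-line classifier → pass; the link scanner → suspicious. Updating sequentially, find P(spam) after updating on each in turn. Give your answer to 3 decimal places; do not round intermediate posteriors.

0.211

Each posterior becomes the prior for the next update.
After the subject-line classifier='pass': P(spam) = 0.25·0.7500 / (0.25·0.7500 + 0.9·0.2500) ≈ 0.4545
After the subject-line classifier='pass': P(spam) = 0.25·0.4545 / (0.25·0.4545 + 0.9·0.5455) ≈ 0.1880
After the link scanner='suspicious': P(spam) = 0.75·0.1880 / (0.75·0.1880 + 0.65·0.8120) ≈ 0.2108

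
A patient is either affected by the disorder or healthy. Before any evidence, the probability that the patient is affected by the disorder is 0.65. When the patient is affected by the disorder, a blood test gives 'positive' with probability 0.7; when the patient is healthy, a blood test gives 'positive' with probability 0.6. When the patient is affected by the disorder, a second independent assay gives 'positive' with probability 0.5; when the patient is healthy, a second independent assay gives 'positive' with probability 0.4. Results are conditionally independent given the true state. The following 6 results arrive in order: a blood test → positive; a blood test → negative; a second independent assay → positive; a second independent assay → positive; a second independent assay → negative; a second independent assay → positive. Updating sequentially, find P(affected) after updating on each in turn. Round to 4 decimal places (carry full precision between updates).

0.7256

After a blood test='positive': P(affected) = 0.7·0.6500 / (0.7·0.6500 + 0.6·0.3500) ≈ 0.6842
After a blood test='negative': P(affected) = 0.3·0.6842 / (0.3·0.6842 + 0.4·0.3158) ≈ 0.6190
After a second independent assay='positive': P(affected) = 0.5·0.6190 / (0.5·0.6190 + 0.4·0.3810) ≈ 0.6701
After a second independent assay='positive': P(affected) = 0.5·0.6701 / (0.5·0.6701 + 0.4·0.3299) ≈ 0.7174
After a second independent assay='negative': P(affected) = 0.5·0.7174 / (0.5·0.7174 + 0.6·0.2826) ≈ 0.6791
After a second independent assay='positive': P(affected) = 0.5·0.6791 / (0.5·0.6791 + 0.4·0.3209) ≈ 0.7256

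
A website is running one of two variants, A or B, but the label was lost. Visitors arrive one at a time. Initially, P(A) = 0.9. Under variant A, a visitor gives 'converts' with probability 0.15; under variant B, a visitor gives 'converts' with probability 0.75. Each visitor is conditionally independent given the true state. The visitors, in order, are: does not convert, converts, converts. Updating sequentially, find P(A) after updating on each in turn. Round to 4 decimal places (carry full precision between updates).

After 'does not convert': P(A) = 0.85·0.9000 / (0.85·0.9000 + 0.25·0.1000) ≈ 0.9684
After 'converts': P(A) = 0.15·0.9684 / (0.15·0.9684 + 0.75·0.0316) ≈ 0.8596
After 'converts': P(A) = 0.15·0.8596 / (0.15·0.8596 + 0.75·0.1404) ≈ 0.5504

0.5504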